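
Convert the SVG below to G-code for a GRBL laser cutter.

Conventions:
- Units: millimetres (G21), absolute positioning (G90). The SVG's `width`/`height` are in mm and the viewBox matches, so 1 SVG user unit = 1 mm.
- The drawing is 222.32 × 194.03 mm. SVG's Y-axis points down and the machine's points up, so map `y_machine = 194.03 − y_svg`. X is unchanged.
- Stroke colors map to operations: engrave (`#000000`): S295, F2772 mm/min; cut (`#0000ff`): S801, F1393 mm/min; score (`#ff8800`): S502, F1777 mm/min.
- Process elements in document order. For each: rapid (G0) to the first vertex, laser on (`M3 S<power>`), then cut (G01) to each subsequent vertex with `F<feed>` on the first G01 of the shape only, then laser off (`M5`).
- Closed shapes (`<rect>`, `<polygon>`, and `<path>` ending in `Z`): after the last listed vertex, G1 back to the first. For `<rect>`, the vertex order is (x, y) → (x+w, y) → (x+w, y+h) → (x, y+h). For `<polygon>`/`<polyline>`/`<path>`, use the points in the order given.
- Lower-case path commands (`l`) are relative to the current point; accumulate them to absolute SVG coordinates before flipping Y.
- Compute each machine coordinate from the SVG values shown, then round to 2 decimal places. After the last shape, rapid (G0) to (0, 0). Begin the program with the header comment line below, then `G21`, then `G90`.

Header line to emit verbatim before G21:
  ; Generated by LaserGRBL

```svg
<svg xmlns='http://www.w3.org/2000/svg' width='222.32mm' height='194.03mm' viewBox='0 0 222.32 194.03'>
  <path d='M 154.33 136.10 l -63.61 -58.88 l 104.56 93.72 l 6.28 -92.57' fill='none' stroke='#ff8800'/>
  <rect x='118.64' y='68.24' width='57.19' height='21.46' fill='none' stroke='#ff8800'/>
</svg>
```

; Generated by LaserGRBL
G21
G90
G0 X154.33 Y57.93
M3 S502
G01 X90.72 Y116.81 F1777
G01 X195.28 Y23.09
G01 X201.56 Y115.66
M5
G0 X118.64 Y125.79
M3 S502
G01 X175.83 Y125.79 F1777
G01 X175.83 Y104.33
G01 X118.64 Y104.33
G01 X118.64 Y125.79
M5
G0 X0.00 Y0.00

viewBox `0 0 222.32 194.03` with mm width/height → 1 unit = 1 mm. Flip: y_m = 194.03 − y_svg.

**Shape 1** — `<path>` open polyline, stroke `#ff8800` → score (S502, F1777). Machine vertices: (154.33,57.93) → (90.72,116.81) → (195.28,23.09) → (201.56,115.66). Open path.

**Shape 2** — `<rect>` rectangle, stroke `#ff8800` → score (S502, F1777). Machine vertices: (118.64,125.79) → (175.83,125.79) → (175.83,104.33) → (118.64,104.33) → (118.64,125.79). Closed: final G1 returns to the first vertex.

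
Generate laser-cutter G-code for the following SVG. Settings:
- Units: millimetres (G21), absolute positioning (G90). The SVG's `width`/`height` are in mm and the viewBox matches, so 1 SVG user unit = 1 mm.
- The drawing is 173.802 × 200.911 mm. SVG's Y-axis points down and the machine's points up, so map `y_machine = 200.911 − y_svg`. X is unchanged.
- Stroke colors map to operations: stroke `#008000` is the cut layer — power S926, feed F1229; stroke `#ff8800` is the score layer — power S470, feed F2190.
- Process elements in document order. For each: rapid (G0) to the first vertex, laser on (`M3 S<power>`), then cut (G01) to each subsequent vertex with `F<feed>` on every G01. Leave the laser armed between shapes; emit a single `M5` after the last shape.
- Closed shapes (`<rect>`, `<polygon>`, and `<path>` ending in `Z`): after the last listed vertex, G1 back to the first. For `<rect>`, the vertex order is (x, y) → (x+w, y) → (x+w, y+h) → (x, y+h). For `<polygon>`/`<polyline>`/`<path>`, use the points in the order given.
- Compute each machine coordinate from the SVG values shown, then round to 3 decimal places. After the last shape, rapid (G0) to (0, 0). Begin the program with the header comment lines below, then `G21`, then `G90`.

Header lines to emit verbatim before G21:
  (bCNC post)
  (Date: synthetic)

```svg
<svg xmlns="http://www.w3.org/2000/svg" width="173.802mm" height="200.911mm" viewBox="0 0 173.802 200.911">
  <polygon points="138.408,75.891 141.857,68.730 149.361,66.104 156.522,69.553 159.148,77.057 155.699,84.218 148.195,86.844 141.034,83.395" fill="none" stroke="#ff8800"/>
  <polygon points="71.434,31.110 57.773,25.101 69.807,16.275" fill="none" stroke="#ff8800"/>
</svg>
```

(bCNC post)
(Date: synthetic)
G21
G90
G0 X138.408 Y125.020
M3 S470
G01 X141.857 Y132.181 F2190
G01 X149.361 Y134.807 F2190
G01 X156.522 Y131.358 F2190
G01 X159.148 Y123.854 F2190
G01 X155.699 Y116.693 F2190
G01 X148.195 Y114.067 F2190
G01 X141.034 Y117.516 F2190
G01 X138.408 Y125.020 F2190
G0 X71.434 Y169.801
M3 S470
G01 X57.773 Y175.810 F2190
G01 X69.807 Y184.636 F2190
G01 X71.434 Y169.801 F2190
M5
G0 X0.000 Y0.000

Since the viewBox matches the mm dimensions, user units are millimetres directly. The only transform is the Y-flip y_m = 200.911 − y_svg.

Shape 1 is a regular polygon drawn with `<polygon>`. Its stroke #ff8800 means score at S470, F2190. After flipping Y the toolpath is (138.408,125.020) → (141.857,132.181) → (149.361,134.807) → (156.522,131.358) → (159.148,123.854) → (155.699,116.693) → (148.195,114.067) → (141.034,117.516) → (138.408,125.020), returning to the start.

Shape 2 is a regular polygon drawn with `<polygon>`. Its stroke #ff8800 means score at S470, F2190. After flipping Y the toolpath is (71.434,169.801) → (57.773,175.810) → (69.807,184.636) → (71.434,169.801), returning to the start.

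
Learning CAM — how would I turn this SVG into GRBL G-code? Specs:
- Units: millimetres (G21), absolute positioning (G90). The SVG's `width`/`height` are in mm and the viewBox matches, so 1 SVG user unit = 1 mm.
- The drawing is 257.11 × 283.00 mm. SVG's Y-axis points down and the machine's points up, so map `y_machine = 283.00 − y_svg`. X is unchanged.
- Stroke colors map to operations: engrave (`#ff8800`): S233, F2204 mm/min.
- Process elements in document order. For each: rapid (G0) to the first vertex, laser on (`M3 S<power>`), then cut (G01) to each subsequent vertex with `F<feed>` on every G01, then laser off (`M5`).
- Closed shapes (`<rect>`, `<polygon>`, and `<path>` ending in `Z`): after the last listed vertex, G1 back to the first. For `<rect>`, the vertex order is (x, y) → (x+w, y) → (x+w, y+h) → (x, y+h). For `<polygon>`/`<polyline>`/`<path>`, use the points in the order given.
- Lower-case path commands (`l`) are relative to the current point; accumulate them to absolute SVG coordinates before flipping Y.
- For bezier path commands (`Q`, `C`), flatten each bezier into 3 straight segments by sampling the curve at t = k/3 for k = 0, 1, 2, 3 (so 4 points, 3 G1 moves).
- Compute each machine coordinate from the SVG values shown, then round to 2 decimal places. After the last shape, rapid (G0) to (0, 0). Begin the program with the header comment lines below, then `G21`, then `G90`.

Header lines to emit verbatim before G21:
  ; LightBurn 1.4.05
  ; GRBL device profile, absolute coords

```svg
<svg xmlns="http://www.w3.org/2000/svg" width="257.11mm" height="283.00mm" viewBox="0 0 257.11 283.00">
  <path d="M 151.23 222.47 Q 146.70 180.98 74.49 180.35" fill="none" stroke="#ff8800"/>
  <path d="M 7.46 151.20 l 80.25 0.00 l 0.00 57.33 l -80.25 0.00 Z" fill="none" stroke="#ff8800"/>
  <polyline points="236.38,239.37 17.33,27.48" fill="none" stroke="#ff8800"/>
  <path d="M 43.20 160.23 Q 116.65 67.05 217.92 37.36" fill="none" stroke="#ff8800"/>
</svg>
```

; LightBurn 1.4.05
; GRBL device profile, absolute coords
G21
G90
G0 X151.23 Y60.53
M3 S233
G01 X140.69 Y83.65 F2204
G01 X115.11 Y97.69 F2204
G01 X74.49 Y102.65 F2204
M5
G0 X7.46 Y131.80
M3 S233
G01 X87.71 Y131.80 F2204
G01 X87.71 Y74.47 F2204
G01 X7.46 Y74.47 F2204
G01 X7.46 Y131.80 F2204
M5
G0 X236.38 Y43.63
M3 S233
G01 X17.33 Y255.52 F2204
M5
G0 X43.20 Y122.77
M3 S233
G01 X95.26 Y177.84 F2204
G01 X153.50 Y218.79 F2204
G01 X217.92 Y245.64 F2204
M5
G0 X0.00 Y0.00

viewBox `0 0 257.11 283.00` with mm width/height → 1 unit = 1 mm. Flip: y_m = 283.00 − y_svg.

**Shape 1** — `<path>` quadratic bezier, stroke `#ff8800` → engrave (S233, F2204). Control points (SVG): P0=(151.23,222.47), P1=(146.70,180.98), P2=(74.49,180.35); sampled at t=k/3. Machine vertices: (151.23,60.53) → (140.69,83.65) → (115.11,97.69) → (74.49,102.65). Open path.

**Shape 2** — `<path>` rectangle, stroke `#ff8800` → engrave (S233, F2204). Machine vertices: (7.46,131.80) → (87.71,131.80) → (87.71,74.47) → (7.46,74.47) → (7.46,131.80). Closed: final G1 returns to the first vertex.

**Shape 3** — `<polyline>` line segment, stroke `#ff8800` → engrave (S233, F2204). Machine vertices: (236.38,43.63) → (17.33,255.52). Open path.

**Shape 4** — `<path>` quadratic bezier, stroke `#ff8800` → engrave (S233, F2204). Control points (SVG): P0=(43.20,160.23), P1=(116.65,67.05), P2=(217.92,37.36); sampled at t=k/3. Machine vertices: (43.20,122.77) → (95.26,177.84) → (153.50,218.79) → (217.92,245.64). Open path.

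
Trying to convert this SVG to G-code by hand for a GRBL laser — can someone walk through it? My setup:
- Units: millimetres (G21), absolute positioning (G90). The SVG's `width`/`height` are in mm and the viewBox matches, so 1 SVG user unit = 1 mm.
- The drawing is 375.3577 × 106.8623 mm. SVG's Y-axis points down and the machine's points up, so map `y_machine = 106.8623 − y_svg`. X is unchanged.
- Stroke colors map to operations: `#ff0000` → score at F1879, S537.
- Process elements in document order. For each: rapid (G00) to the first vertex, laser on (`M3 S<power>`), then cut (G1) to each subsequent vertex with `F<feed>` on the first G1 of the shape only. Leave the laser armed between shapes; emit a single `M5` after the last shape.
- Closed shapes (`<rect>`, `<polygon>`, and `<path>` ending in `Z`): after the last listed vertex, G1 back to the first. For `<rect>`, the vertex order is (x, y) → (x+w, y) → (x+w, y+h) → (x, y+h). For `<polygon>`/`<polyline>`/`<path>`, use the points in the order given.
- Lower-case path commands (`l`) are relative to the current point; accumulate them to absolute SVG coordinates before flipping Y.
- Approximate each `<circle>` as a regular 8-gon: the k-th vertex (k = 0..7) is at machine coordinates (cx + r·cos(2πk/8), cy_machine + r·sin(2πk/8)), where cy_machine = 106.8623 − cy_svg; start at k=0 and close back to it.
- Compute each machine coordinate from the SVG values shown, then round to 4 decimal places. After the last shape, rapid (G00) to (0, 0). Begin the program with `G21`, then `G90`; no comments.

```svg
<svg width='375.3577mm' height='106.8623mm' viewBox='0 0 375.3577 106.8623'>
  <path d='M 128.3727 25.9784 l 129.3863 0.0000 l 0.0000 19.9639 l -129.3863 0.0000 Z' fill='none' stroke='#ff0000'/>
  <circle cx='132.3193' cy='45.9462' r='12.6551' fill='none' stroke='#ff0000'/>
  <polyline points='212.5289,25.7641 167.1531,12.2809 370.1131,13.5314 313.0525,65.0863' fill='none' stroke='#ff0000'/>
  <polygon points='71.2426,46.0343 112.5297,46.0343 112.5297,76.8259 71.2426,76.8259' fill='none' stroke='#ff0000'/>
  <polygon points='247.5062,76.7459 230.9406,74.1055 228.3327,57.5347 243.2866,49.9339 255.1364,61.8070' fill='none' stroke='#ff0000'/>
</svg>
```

G21
G90
G00 X128.3727 Y80.8839
M3 S537
G1 X257.7590 Y80.8839 F1879
G1 X257.7590 Y60.9200
G1 X128.3727 Y60.9200
G1 X128.3727 Y80.8839
G00 X144.9744 Y60.9161
M3 S537
G1 X141.2678 Y69.8646 F1879
G1 X132.3193 Y73.5712
G1 X123.3708 Y69.8646
G1 X119.6642 Y60.9161
G1 X123.3708 Y51.9676
G1 X132.3193 Y48.2610
G1 X141.2678 Y51.9676
G1 X144.9744 Y60.9161
G00 X212.5289 Y81.0982
M3 S537
G1 X167.1531 Y94.5814 F1879
G1 X370.1131 Y93.3309
G1 X313.0525 Y41.7760
G00 X71.2426 Y60.8280
M3 S537
G1 X112.5297 Y60.8280 F1879
G1 X112.5297 Y30.0364
G1 X71.2426 Y30.0364
G1 X71.2426 Y60.8280
G00 X247.5062 Y30.1164
M3 S537
G1 X230.9406 Y32.7568 F1879
G1 X228.3327 Y49.3276
G1 X243.2866 Y56.9284
G1 X255.1364 Y45.0553
G1 X247.5062 Y30.1164
M5
G00 X0.0000 Y0.0000

Since the viewBox matches the mm dimensions, user units are millimetres directly. The only transform is the Y-flip y_m = 106.8623 − y_svg.

Shape 1 is a rectangle drawn with `<path>`. Its stroke #ff0000 means score at S537, F1879. After flipping Y the toolpath is (128.3727,80.8839) → (257.7590,80.8839) → (257.7590,60.9200) → (128.3727,60.9200) → (128.3727,80.8839), returning to the start.

Shape 2 is a circle drawn with `<circle>`. Its stroke #ff0000 means score at S537, F1879. After flipping Y the toolpath is (144.9744,60.9161) → (141.2678,69.8646) → (132.3193,73.5712) → (123.3708,69.8646) → (119.6642,60.9161) → (123.3708,51.9676) → (132.3193,48.2610) → (141.2678,51.9676) → (144.9744,60.9161), returning to the start.

Shape 3 is a open polyline drawn with `<polyline>`. Its stroke #ff0000 means score at S537, F1879. After flipping Y the toolpath is (212.5289,81.0982) → (167.1531,94.5814) → (370.1131,93.3309) → (313.0525,41.7760).

Shape 4 is a rectangle drawn with `<polygon>`. Its stroke #ff0000 means score at S537, F1879. After flipping Y the toolpath is (71.2426,60.8280) → (112.5297,60.8280) → (112.5297,30.0364) → (71.2426,30.0364) → (71.2426,60.8280), returning to the start.

Shape 5 is a regular polygon drawn with `<polygon>`. Its stroke #ff0000 means score at S537, F1879. After flipping Y the toolpath is (247.5062,30.1164) → (230.9406,32.7568) → (228.3327,49.3276) → (243.2866,56.9284) → (255.1364,45.0553) → (247.5062,30.1164), returning to the start.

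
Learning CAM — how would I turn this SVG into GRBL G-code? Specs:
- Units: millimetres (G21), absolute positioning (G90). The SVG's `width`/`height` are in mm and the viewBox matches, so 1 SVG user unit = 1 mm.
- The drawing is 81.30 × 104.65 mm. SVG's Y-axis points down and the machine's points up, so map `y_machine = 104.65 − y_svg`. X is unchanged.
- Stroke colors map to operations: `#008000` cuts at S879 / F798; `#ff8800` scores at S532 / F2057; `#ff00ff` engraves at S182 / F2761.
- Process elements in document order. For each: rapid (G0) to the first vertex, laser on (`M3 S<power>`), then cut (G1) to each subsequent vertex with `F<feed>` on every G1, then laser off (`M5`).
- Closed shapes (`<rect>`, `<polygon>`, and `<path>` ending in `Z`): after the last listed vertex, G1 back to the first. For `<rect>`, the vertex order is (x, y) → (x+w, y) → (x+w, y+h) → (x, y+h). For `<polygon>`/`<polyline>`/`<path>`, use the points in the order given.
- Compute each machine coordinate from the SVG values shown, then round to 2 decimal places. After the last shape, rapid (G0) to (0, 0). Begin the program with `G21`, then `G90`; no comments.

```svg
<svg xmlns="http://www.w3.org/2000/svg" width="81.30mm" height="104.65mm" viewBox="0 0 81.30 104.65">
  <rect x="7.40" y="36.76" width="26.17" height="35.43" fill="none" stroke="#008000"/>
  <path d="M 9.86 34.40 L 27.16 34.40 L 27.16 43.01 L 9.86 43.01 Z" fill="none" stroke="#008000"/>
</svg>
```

viewBox `0 0 81.30 104.65` with mm width/height → 1 unit = 1 mm. Flip: y_m = 104.65 − y_svg.

**Shape 1** — `<rect>` rectangle, stroke `#008000` → cut (S879, F798). Machine vertices: (7.40,67.89) → (33.57,67.89) → (33.57,32.46) → (7.40,32.46) → (7.40,67.89). Closed: final G1 returns to the first vertex.

**Shape 2** — `<path>` rectangle, stroke `#008000` → cut (S879, F798). Machine vertices: (9.86,70.25) → (27.16,70.25) → (27.16,61.64) → (9.86,61.64) → (9.86,70.25). Closed: final G1 returns to the first vertex.

G21
G90
G0 X7.40 Y67.89
M3 S879
G1 X33.57 Y67.89 F798
G1 X33.57 Y32.46 F798
G1 X7.40 Y32.46 F798
G1 X7.40 Y67.89 F798
M5
G0 X9.86 Y70.25
M3 S879
G1 X27.16 Y70.25 F798
G1 X27.16 Y61.64 F798
G1 X9.86 Y61.64 F798
G1 X9.86 Y70.25 F798
M5
G0 X0.00 Y0.00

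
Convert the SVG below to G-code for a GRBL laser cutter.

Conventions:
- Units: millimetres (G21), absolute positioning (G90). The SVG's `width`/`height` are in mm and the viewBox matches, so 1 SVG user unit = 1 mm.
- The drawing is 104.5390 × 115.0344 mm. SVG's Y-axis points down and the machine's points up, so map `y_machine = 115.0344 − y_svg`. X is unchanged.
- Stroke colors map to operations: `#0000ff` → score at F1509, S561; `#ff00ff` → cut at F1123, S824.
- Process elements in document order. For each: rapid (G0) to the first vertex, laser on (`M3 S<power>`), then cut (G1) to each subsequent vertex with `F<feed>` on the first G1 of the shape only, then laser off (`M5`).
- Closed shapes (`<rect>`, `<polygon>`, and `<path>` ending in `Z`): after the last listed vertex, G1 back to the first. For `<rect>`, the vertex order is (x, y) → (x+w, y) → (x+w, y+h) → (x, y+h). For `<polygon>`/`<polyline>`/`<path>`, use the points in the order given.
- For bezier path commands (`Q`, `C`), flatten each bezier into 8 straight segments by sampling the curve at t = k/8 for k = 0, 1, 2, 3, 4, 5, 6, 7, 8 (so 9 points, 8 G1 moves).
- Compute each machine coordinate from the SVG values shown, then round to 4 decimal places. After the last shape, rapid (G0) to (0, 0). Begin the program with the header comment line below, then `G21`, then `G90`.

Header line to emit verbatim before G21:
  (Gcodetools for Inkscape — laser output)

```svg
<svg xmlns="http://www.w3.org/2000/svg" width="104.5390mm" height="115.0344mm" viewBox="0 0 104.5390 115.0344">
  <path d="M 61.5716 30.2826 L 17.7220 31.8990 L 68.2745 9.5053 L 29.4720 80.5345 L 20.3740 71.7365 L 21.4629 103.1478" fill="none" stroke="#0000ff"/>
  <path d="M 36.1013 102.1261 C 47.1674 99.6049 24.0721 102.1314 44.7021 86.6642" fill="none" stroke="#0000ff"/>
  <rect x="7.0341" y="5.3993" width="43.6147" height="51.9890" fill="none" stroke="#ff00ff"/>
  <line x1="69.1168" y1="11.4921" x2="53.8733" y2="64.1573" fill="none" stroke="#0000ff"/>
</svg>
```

Since the viewBox matches the mm dimensions, user units are millimetres directly. The only transform is the Y-flip y_m = 115.0344 − y_svg.

Shape 1 is a open polyline drawn with `<path>`. Its stroke #0000ff means score at S561, F1509. After flipping Y the toolpath is (61.5716,84.7518) → (17.7220,83.1354) → (68.2745,105.5291) → (29.4720,34.4999) → (20.3740,43.2979) → (21.4629,11.8866).

Shape 2 is a cubic bezier drawn with `<path>`. Its stroke #0000ff means score at S561, F1509. After flipping Y the toolpath is (36.1013,12.9083) → (38.8019,13.6621) → (39.2126,14.2128) → (38.2461,14.8302) → (36.8152,15.7845) → (35.8327,17.3456) → (36.2111,19.7836) → (38.8634,23.3685) → (44.7021,28.3702).

Shape 3 is a rectangle drawn with `<rect>`. Its stroke #ff00ff means cut at S824, F1123. After flipping Y the toolpath is (7.0341,109.6351) → (50.6488,109.6351) → (50.6488,57.6461) → (7.0341,57.6461) → (7.0341,109.6351), returning to the start.

Shape 4 is a line segment drawn with `<line>`. Its stroke #0000ff means score at S561, F1509. After flipping Y the toolpath is (69.1168,103.5423) → (53.8733,50.8771).

(Gcodetools for Inkscape — laser output)
G21
G90
G0 X61.5716 Y84.7518
M3 S561
G1 X17.7220 Y83.1354 F1509
G1 X68.2745 Y105.5291
G1 X29.4720 Y34.4999
G1 X20.3740 Y43.2979
G1 X21.4629 Y11.8866
M5
G0 X36.1013 Y12.9083
M3 S561
G1 X38.8019 Y13.6621 F1509
G1 X39.2126 Y14.2128
G1 X38.2461 Y14.8302
G1 X36.8152 Y15.7845
G1 X35.8327 Y17.3456
G1 X36.2111 Y19.7836
G1 X38.8634 Y23.3685
G1 X44.7021 Y28.3702
M5
G0 X7.0341 Y109.6351
M3 S824
G1 X50.6488 Y109.6351 F1123
G1 X50.6488 Y57.6461
G1 X7.0341 Y57.6461
G1 X7.0341 Y109.6351
M5
G0 X69.1168 Y103.5423
M3 S561
G1 X53.8733 Y50.8771 F1509
M5
G0 X0.0000 Y0.0000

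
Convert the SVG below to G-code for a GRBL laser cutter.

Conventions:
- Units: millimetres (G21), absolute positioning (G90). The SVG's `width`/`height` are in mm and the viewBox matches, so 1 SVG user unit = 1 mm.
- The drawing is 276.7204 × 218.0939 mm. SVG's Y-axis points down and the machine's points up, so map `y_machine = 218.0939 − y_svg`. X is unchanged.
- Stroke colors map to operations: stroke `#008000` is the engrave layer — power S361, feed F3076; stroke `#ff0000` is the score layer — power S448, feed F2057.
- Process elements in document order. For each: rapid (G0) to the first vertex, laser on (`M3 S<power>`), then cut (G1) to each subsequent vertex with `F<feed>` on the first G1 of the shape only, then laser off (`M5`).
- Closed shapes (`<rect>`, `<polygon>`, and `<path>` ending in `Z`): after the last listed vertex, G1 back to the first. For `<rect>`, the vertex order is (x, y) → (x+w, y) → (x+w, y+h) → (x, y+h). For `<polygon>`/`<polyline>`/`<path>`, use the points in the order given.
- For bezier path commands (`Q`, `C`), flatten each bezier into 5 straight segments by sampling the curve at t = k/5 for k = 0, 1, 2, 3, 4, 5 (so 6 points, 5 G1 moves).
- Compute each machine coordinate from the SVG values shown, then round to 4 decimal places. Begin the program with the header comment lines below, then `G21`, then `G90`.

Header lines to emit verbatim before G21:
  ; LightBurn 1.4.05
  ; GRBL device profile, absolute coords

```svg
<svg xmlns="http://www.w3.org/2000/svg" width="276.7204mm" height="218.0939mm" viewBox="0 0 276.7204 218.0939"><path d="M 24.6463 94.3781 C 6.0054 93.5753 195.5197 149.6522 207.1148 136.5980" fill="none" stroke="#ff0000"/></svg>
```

1 u = 1 mm; y_m = 218.0939 − y.

[1] `<path>` cubic bezier, #ff0000→score S448 F2057: (24.6463,123.7158) → (35.3518,118.3800) → (77.4830,105.4416) → (132.5082,90.9491) → (181.8960,80.9510) → (207.1148,81.4959)

; LightBurn 1.4.05
; GRBL device profile, absolute coords
G21
G90
G0 X24.6463 Y123.7158
M3 S448
G1 X35.3518 Y118.3800 F2057
G1 X77.4830 Y105.4416
G1 X132.5082 Y90.9491
G1 X181.8960 Y80.9510
G1 X207.1148 Y81.4959
M5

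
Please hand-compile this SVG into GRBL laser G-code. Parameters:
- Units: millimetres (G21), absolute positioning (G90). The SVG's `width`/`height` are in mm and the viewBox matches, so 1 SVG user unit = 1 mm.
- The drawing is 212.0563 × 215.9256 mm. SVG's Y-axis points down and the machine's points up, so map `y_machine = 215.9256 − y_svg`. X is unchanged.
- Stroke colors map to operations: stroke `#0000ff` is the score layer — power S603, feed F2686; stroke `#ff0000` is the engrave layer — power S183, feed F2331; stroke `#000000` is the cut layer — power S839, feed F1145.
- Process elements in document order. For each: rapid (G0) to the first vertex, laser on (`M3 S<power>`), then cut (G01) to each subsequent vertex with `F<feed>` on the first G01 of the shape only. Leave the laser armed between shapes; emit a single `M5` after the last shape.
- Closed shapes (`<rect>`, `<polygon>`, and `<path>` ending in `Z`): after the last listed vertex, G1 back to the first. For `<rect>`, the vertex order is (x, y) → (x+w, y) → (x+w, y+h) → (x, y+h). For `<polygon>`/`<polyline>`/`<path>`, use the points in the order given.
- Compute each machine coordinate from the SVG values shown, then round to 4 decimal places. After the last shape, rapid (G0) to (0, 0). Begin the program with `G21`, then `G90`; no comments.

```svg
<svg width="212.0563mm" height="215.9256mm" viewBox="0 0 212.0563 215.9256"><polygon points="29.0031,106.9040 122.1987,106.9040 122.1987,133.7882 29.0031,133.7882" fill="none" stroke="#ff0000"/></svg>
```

G21
G90
G0 X29.0031 Y109.0216
M3 S183
G01 X122.1987 Y109.0216 F2331
G01 X122.1987 Y82.1374
G01 X29.0031 Y82.1374
G01 X29.0031 Y109.0216
M5
G0 X0.0000 Y0.0000

Since the viewBox matches the mm dimensions, user units are millimetres directly. The only transform is the Y-flip y_m = 215.9256 − y_svg.

Shape 1 is a rectangle drawn with `<polygon>`. Its stroke #ff0000 means engrave at S183, F2331. After flipping Y the toolpath is (29.0031,109.0216) → (122.1987,109.0216) → (122.1987,82.1374) → (29.0031,82.1374) → (29.0031,109.0216), returning to the start.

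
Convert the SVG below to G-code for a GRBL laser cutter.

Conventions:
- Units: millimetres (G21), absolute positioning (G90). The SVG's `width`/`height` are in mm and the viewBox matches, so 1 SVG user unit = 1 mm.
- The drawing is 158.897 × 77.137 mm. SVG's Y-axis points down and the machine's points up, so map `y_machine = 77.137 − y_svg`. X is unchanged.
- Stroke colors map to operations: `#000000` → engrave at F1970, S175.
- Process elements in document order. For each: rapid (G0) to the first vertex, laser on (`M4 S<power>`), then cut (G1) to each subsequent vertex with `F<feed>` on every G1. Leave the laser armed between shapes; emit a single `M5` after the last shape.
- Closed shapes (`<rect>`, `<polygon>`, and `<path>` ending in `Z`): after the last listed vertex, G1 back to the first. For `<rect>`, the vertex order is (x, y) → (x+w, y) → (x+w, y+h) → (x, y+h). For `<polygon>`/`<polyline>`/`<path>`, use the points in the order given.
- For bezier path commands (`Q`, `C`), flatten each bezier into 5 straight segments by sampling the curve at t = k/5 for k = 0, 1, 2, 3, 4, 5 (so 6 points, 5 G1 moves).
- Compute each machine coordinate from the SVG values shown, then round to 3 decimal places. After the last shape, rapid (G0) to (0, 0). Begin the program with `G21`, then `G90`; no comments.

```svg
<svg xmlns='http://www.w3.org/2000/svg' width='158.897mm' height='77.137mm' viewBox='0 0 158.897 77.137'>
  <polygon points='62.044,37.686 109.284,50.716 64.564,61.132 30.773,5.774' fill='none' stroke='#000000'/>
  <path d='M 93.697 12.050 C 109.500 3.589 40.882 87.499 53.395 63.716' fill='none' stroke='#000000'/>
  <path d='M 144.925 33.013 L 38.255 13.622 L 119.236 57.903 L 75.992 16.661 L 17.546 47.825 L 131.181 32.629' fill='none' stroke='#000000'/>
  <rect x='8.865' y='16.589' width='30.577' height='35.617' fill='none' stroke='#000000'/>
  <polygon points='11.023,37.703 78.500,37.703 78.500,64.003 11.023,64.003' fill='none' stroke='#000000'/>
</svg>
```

G21
G90
G0 X62.044 Y39.451
M4 S175
G1 X109.284 Y26.421 F1970
G1 X64.564 Y16.005 F1970
G1 X30.773 Y71.363 F1970
G1 X62.044 Y39.451 F1970
G0 X93.697 Y65.087
M4 S175
G1 X94.373 Y60.680 F1970
G1 X82.734 Y43.706 F1970
G1 X66.727 Y23.770 F1970
G1 X54.299 Y10.474 F1970
G1 X53.395 Y13.421 F1970
G0 X144.925 Y44.124
M4 S175
G1 X38.255 Y63.515 F1970
G1 X119.236 Y19.234 F1970
G1 X75.992 Y60.476 F1970
G1 X17.546 Y29.312 F1970
G1 X131.181 Y44.508 F1970
G0 X8.865 Y60.548
M4 S175
G1 X39.442 Y60.548 F1970
G1 X39.442 Y24.931 F1970
G1 X8.865 Y24.931 F1970
G1 X8.865 Y60.548 F1970
G0 X11.023 Y39.434
M4 S175
G1 X78.500 Y39.434 F1970
G1 X78.500 Y13.134 F1970
G1 X11.023 Y13.134 F1970
G1 X11.023 Y39.434 F1970
M5
G0 X0.000 Y0.000

1 u = 1 mm; y_m = 77.137 − y.

[1] `<polygon>` closed polygon, #000000→engrave S175 F1970: (62.044,39.451) → (109.284,26.421) → (64.564,16.005) → (30.773,71.363) → (62.044,39.451) (closed)

[2] `<path>` cubic bezier, #000000→engrave S175 F1970: (93.697,65.087) → (94.373,60.680) → (82.734,43.706) → (66.727,23.770) → (54.299,10.474) → (53.395,13.421)

[3] `<path>` open polyline, #000000→engrave S175 F1970: (144.925,44.124) → (38.255,63.515) → (119.236,19.234) → (75.992,60.476) → (17.546,29.312) → (131.181,44.508)

[4] `<rect>` rectangle, #000000→engrave S175 F1970: (8.865,60.548) → (39.442,60.548) → (39.442,24.931) → (8.865,24.931) → (8.865,60.548) (closed)

[5] `<polygon>` rectangle, #000000→engrave S175 F1970: (11.023,39.434) → (78.500,39.434) → (78.500,13.134) → (11.023,13.134) → (11.023,39.434) (closed)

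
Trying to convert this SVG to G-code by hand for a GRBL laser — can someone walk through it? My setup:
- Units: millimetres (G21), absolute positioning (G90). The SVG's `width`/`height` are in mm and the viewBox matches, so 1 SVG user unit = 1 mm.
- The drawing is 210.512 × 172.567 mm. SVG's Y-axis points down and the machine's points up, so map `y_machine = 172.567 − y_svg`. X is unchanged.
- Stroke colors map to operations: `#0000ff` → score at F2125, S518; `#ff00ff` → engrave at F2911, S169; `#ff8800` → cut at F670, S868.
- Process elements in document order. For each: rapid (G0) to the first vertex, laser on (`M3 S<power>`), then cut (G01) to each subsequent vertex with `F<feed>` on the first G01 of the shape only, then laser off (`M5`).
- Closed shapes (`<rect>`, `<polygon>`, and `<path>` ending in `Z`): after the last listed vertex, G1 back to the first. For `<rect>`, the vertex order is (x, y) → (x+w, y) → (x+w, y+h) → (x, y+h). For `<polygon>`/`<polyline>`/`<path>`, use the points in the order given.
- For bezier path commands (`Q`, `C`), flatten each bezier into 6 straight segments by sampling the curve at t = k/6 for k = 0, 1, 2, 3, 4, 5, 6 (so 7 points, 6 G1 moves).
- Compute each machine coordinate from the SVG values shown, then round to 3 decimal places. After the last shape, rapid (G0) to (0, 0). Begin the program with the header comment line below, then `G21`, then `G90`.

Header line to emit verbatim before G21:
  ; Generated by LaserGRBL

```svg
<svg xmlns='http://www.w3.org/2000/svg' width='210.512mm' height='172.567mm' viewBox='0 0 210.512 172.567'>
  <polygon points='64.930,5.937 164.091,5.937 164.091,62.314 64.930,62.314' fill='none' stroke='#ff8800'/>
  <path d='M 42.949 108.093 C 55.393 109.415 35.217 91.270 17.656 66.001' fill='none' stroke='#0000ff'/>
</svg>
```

1 u = 1 mm; y_m = 172.567 − y.

[1] `<polygon>` rectangle, #ff8800→cut S868 F670: (64.930,166.630) → (164.091,166.630) → (164.091,110.253) → (64.930,110.253) → (64.930,166.630) (closed)

[2] `<path>` cubic bezier, #0000ff→score S518 F2125: (42.949,64.474) → (46.616,65.378) → (45.825,69.184) → (41.554,75.548) → (34.784,84.129) → (26.491,94.582) → (17.656,106.566)

; Generated by LaserGRBL
G21
G90
G0 X64.930 Y166.630
M3 S868
G01 X164.091 Y166.630 F670
G01 X164.091 Y110.253
G01 X64.930 Y110.253
G01 X64.930 Y166.630
M5
G0 X42.949 Y64.474
M3 S518
G01 X46.616 Y65.378 F2125
G01 X45.825 Y69.184
G01 X41.554 Y75.548
G01 X34.784 Y84.129
G01 X26.491 Y94.582
G01 X17.656 Y106.566
M5
G0 X0.000 Y0.000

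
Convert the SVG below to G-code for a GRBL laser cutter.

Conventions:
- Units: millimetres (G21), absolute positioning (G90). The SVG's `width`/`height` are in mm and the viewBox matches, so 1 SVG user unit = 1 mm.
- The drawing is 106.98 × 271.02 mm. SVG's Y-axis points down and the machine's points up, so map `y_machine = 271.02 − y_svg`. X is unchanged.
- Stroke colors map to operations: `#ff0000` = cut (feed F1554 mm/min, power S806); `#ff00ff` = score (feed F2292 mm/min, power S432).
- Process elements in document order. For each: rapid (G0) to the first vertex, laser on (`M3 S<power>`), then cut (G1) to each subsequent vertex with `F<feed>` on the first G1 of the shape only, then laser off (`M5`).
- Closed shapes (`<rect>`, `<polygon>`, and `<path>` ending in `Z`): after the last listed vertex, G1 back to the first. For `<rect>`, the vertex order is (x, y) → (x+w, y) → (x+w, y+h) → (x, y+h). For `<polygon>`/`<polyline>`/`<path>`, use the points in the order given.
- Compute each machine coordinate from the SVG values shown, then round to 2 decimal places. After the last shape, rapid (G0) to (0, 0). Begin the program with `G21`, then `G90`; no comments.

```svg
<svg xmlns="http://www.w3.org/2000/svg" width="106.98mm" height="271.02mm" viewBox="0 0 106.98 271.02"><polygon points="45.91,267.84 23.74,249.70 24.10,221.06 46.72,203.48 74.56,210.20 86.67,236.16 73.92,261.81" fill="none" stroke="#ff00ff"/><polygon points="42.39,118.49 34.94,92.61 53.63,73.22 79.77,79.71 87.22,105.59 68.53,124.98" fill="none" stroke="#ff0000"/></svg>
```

G21
G90
G0 X45.91 Y3.18
M3 S432
G1 X23.74 Y21.32 F2292
G1 X24.10 Y49.96
G1 X46.72 Y67.54
G1 X74.56 Y60.82
G1 X86.67 Y34.86
G1 X73.92 Y9.21
G1 X45.91 Y3.18
M5
G0 X42.39 Y152.53
M3 S806
G1 X34.94 Y178.41 F1554
G1 X53.63 Y197.80
G1 X79.77 Y191.31
G1 X87.22 Y165.43
G1 X68.53 Y146.04
G1 X42.39 Y152.53
M5
G0 X0.00 Y0.00

1 u = 1 mm; y_m = 271.02 − y.

[1] `<polygon>` regular polygon, #ff00ff→score S432 F2292: (45.91,3.18) → (23.74,21.32) → (24.10,49.96) → (46.72,67.54) → (74.56,60.82) → (86.67,34.86) → (73.92,9.21) → (45.91,3.18) (closed)

[2] `<polygon>` regular polygon, #ff0000→cut S806 F1554: (42.39,152.53) → (34.94,178.41) → (53.63,197.80) → (79.77,191.31) → (87.22,165.43) → (68.53,146.04) → (42.39,152.53) (closed)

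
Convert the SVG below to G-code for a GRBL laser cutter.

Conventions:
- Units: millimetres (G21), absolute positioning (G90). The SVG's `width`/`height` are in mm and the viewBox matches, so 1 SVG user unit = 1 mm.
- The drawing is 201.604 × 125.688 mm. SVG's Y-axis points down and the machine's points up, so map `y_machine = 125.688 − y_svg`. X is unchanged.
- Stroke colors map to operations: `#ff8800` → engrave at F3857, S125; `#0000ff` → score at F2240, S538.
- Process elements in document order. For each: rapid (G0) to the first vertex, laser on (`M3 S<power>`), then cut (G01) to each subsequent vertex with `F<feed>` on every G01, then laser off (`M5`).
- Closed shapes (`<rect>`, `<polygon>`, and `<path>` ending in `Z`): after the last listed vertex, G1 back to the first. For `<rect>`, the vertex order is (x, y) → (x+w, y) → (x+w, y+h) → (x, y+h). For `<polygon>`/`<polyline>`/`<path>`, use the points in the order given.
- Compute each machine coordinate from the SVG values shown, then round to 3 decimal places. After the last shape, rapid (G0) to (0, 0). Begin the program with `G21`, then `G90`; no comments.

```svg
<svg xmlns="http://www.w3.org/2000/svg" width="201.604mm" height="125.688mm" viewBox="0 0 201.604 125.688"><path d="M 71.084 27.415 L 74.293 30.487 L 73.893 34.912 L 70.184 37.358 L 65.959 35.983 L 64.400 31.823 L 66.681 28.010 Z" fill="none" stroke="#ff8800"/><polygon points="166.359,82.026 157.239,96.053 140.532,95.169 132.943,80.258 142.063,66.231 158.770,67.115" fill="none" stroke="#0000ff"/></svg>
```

G21
G90
G0 X71.084 Y98.273
M3 S125
G01 X74.293 Y95.201 F3857
G01 X73.893 Y90.776 F3857
G01 X70.184 Y88.330 F3857
G01 X65.959 Y89.705 F3857
G01 X64.400 Y93.865 F3857
G01 X66.681 Y97.678 F3857
G01 X71.084 Y98.273 F3857
M5
G0 X166.359 Y43.662
M3 S538
G01 X157.239 Y29.635 F2240
G01 X140.532 Y30.519 F2240
G01 X132.943 Y45.430 F2240
G01 X142.063 Y59.457 F2240
G01 X158.770 Y58.573 F2240
G01 X166.359 Y43.662 F2240
M5
G0 X0.000 Y0.000

Since the viewBox matches the mm dimensions, user units are millimetres directly. The only transform is the Y-flip y_m = 125.688 − y_svg.

Shape 1 is a regular polygon drawn with `<path>`. Its stroke #ff8800 means engrave at S125, F3857. After flipping Y the toolpath is (71.084,98.273) → (74.293,95.201) → (73.893,90.776) → (70.184,88.330) → (65.959,89.705) → (64.400,93.865) → (66.681,97.678) → (71.084,98.273), returning to the start.

Shape 2 is a regular polygon drawn with `<polygon>`. Its stroke #0000ff means score at S538, F2240. After flipping Y the toolpath is (166.359,43.662) → (157.239,29.635) → (140.532,30.519) → (132.943,45.430) → (142.063,59.457) → (158.770,58.573) → (166.359,43.662), returning to the start.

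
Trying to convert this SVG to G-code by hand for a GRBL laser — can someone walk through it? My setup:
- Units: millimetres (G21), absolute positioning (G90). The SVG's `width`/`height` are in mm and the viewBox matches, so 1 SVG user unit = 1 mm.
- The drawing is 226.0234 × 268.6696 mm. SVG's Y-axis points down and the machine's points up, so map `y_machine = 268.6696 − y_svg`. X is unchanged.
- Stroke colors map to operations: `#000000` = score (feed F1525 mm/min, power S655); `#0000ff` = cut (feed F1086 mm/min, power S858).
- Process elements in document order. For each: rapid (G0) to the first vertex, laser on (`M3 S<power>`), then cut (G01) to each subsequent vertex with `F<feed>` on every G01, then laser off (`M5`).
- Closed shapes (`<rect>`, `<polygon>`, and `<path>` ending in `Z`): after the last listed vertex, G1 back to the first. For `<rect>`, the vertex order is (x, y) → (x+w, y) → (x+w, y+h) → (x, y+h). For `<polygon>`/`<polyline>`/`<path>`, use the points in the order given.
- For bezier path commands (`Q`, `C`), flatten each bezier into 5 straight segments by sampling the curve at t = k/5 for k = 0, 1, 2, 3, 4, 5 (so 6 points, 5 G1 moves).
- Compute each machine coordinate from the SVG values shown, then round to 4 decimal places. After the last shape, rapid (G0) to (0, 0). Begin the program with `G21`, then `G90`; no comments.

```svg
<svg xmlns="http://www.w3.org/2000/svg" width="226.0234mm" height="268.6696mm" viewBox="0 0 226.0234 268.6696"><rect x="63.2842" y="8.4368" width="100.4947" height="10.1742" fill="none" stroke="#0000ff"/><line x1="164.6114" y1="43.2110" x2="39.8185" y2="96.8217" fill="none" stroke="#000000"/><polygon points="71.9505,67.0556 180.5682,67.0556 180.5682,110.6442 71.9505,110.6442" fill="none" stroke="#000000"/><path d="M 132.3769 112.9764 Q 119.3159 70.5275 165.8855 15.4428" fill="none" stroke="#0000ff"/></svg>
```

viewBox `0 0 226.0234 268.6696` with mm width/height → 1 unit = 1 mm. Flip: y_m = 268.6696 − y_svg.

**Shape 1** — `<rect>` rectangle, stroke `#0000ff` → cut (S858, F1086). Machine vertices: (63.2842,260.2328) → (163.7789,260.2328) → (163.7789,250.0586) → (63.2842,250.0586) → (63.2842,260.2328). Closed: final G1 returns to the first vertex.

**Shape 2** — `<line>` line segment, stroke `#000000` → score (S655, F1525). Machine vertices: (164.6114,225.4586) → (39.8185,171.8479). Open path.

**Shape 3** — `<polygon>` rectangle, stroke `#000000` → score (S655, F1525). Machine vertices: (71.9505,201.6140) → (180.5682,201.6140) → (180.5682,158.0254) → (71.9505,158.0254) → (71.9505,201.6140). Closed: final G1 returns to the first vertex.

**Shape 4** — `<path>` quadratic bezier, stroke `#0000ff` → cut (S858, F1086). Control points (SVG): P0=(132.3769,112.9764), P1=(119.3159,70.5275), P2=(165.8855,15.4428); sampled at t=k/5. Machine vertices: (132.3769,155.6932) → (129.5377,173.1782) → (131.4690,191.6740) → (138.1707,211.1808) → (149.6429,231.6984) → (165.8855,253.2268). Open path.

G21
G90
G0 X63.2842 Y260.2328
M3 S858
G01 X163.7789 Y260.2328 F1086
G01 X163.7789 Y250.0586 F1086
G01 X63.2842 Y250.0586 F1086
G01 X63.2842 Y260.2328 F1086
M5
G0 X164.6114 Y225.4586
M3 S655
G01 X39.8185 Y171.8479 F1525
M5
G0 X71.9505 Y201.6140
M3 S655
G01 X180.5682 Y201.6140 F1525
G01 X180.5682 Y158.0254 F1525
G01 X71.9505 Y158.0254 F1525
G01 X71.9505 Y201.6140 F1525
M5
G0 X132.3769 Y155.6932
M3 S858
G01 X129.5377 Y173.1782 F1086
G01 X131.4690 Y191.6740 F1086
G01 X138.1707 Y211.1808 F1086
G01 X149.6429 Y231.6984 F1086
G01 X165.8855 Y253.2268 F1086
M5
G0 X0.0000 Y0.0000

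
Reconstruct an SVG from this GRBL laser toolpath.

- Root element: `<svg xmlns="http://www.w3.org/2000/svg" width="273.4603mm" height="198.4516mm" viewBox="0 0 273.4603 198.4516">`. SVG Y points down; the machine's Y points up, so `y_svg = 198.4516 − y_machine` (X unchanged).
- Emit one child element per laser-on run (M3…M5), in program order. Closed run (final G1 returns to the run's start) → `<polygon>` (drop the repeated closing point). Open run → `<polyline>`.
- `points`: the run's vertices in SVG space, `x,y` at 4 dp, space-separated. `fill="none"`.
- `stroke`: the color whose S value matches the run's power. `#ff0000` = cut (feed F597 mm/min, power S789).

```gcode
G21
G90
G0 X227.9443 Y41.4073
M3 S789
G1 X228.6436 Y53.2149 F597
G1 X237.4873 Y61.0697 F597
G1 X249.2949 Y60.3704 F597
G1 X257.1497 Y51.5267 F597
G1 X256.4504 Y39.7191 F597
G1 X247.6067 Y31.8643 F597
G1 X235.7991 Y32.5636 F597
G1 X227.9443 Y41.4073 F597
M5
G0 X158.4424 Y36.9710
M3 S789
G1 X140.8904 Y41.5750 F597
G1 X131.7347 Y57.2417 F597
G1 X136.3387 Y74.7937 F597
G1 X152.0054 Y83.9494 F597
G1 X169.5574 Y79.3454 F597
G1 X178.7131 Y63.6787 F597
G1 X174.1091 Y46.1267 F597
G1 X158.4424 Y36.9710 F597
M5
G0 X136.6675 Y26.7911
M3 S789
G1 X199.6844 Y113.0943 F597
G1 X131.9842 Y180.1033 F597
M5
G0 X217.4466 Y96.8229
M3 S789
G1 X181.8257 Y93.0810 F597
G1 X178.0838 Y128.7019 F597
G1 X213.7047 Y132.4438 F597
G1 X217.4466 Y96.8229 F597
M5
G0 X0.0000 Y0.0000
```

Each laser-on run becomes one SVG element. Flip Y back into SVG space with y_svg = 198.4516 − y_machine. Every run uses S789, so all elements get stroke `#ff0000` (cut).

Run 1: The run returns to its start, so emit a `<polygon>` with points (Y-flipped): 227.9443,157.0443 228.6436,145.2367 237.4873,137.3819 249.2949,138.0812 257.1497,146.9249 256.4504,158.7325 247.6067,166.5873 235.7991,165.8880.

Run 2: The run returns to its start, so emit a `<polygon>` with points (Y-flipped): 158.4424,161.4806 140.8904,156.8766 131.7347,141.2099 136.3387,123.6579 152.0054,114.5022 169.5574,119.1062 178.7131,134.7729 174.1091,152.3249.

Run 3: The run is open, so emit a `<polyline>` with points (Y-flipped): 136.6675,171.6605 199.6844,85.3573 131.9842,18.3483.

Run 4: The run returns to its start, so emit a `<polygon>` with points (Y-flipped): 217.4466,101.6287 181.8257,105.3706 178.0838,69.7497 213.7047,66.0078.

<svg xmlns="http://www.w3.org/2000/svg" width="273.4603mm" height="198.4516mm" viewBox="0 0 273.4603 198.4516">
  <polygon points="227.9443,157.0443 228.6436,145.2367 237.4873,137.3819 249.2949,138.0812 257.1497,146.9249 256.4504,158.7325 247.6067,166.5873 235.7991,165.8880" fill="none" stroke="#ff0000"/>
  <polygon points="158.4424,161.4806 140.8904,156.8766 131.7347,141.2099 136.3387,123.6579 152.0054,114.5022 169.5574,119.1062 178.7131,134.7729 174.1091,152.3249" fill="none" stroke="#ff0000"/>
  <polyline points="136.6675,171.6605 199.6844,85.3573 131.9842,18.3483" fill="none" stroke="#ff0000"/>
  <polygon points="217.4466,101.6287 181.8257,105.3706 178.0838,69.7497 213.7047,66.0078" fill="none" stroke="#ff0000"/>
</svg>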